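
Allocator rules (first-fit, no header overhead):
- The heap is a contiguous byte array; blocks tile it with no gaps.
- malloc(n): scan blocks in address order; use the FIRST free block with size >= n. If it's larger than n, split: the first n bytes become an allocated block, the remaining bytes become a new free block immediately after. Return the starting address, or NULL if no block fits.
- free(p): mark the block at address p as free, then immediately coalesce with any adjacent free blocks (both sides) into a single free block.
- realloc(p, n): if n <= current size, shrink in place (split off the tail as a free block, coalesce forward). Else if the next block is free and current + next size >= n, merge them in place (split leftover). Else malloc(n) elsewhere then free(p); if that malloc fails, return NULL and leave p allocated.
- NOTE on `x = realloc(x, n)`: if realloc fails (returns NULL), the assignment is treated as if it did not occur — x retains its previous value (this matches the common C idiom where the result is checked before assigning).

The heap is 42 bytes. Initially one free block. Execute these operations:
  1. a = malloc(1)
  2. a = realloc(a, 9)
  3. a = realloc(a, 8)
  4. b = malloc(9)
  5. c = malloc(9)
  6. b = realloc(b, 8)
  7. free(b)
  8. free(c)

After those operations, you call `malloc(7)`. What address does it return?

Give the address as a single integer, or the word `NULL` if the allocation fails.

Op 1: a = malloc(1) -> a = 0; heap: [0-0 ALLOC][1-41 FREE]
Op 2: a = realloc(a, 9) -> a = 0; heap: [0-8 ALLOC][9-41 FREE]
Op 3: a = realloc(a, 8) -> a = 0; heap: [0-7 ALLOC][8-41 FREE]
Op 4: b = malloc(9) -> b = 8; heap: [0-7 ALLOC][8-16 ALLOC][17-41 FREE]
Op 5: c = malloc(9) -> c = 17; heap: [0-7 ALLOC][8-16 ALLOC][17-25 ALLOC][26-41 FREE]
Op 6: b = realloc(b, 8) -> b = 8; heap: [0-7 ALLOC][8-15 ALLOC][16-16 FREE][17-25 ALLOC][26-41 FREE]
Op 7: free(b) -> (freed b); heap: [0-7 ALLOC][8-16 FREE][17-25 ALLOC][26-41 FREE]
Op 8: free(c) -> (freed c); heap: [0-7 ALLOC][8-41 FREE]
malloc(7): first-fit scan over [0-7 ALLOC][8-41 FREE] -> 8

Answer: 8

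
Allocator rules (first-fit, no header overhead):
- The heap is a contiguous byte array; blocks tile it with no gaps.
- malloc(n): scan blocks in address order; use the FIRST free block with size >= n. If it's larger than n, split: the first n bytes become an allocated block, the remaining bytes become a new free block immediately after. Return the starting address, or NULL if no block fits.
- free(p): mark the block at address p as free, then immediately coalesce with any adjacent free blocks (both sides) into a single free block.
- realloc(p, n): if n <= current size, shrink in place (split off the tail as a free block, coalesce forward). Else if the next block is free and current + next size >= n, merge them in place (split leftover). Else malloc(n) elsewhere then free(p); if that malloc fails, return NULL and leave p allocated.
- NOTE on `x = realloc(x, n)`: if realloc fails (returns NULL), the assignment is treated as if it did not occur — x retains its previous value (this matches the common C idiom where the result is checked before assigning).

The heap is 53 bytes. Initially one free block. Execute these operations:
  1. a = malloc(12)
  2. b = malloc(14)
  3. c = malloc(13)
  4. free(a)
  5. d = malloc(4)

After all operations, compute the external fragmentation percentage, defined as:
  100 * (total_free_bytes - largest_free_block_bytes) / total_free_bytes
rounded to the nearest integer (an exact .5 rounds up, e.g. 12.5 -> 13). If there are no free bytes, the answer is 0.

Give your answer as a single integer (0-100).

Op 1: a = malloc(12) -> a = 0; heap: [0-11 ALLOC][12-52 FREE]
Op 2: b = malloc(14) -> b = 12; heap: [0-11 ALLOC][12-25 ALLOC][26-52 FREE]
Op 3: c = malloc(13) -> c = 26; heap: [0-11 ALLOC][12-25 ALLOC][26-38 ALLOC][39-52 FREE]
Op 4: free(a) -> (freed a); heap: [0-11 FREE][12-25 ALLOC][26-38 ALLOC][39-52 FREE]
Op 5: d = malloc(4) -> d = 0; heap: [0-3 ALLOC][4-11 FREE][12-25 ALLOC][26-38 ALLOC][39-52 FREE]
Free blocks: [8 14] total_free=22 largest=14 -> 100*(22-14)/22 = 800/22 ≈ 36.364 -> rounds to 36

Answer: 36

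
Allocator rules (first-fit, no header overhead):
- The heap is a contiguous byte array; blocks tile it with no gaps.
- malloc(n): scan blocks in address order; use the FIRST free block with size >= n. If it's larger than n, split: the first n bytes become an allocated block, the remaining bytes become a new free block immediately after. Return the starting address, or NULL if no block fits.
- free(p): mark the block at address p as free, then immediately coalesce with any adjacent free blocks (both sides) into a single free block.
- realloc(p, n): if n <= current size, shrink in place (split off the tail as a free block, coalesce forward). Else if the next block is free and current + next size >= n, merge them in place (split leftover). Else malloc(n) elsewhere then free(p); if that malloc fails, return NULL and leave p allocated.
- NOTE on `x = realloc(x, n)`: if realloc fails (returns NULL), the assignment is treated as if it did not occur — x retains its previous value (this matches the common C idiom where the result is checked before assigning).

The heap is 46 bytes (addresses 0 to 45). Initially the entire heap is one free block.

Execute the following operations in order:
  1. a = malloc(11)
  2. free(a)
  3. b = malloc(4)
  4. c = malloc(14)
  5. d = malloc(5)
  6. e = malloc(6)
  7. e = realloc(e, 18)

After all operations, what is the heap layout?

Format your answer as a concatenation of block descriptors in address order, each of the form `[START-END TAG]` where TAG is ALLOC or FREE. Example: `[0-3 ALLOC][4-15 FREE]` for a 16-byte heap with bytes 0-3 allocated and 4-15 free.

Answer: [0-3 ALLOC][4-17 ALLOC][18-22 ALLOC][23-40 ALLOC][41-45 FREE]

Derivation:
Op 1: a = malloc(11) -> a = 0; heap: [0-10 ALLOC][11-45 FREE]
Op 2: free(a) -> (freed a); heap: [0-45 FREE]
Op 3: b = malloc(4) -> b = 0; heap: [0-3 ALLOC][4-45 FREE]
Op 4: c = malloc(14) -> c = 4; heap: [0-3 ALLOC][4-17 ALLOC][18-45 FREE]
Op 5: d = malloc(5) -> d = 18; heap: [0-3 ALLOC][4-17 ALLOC][18-22 ALLOC][23-45 FREE]
Op 6: e = malloc(6) -> e = 23; heap: [0-3 ALLOC][4-17 ALLOC][18-22 ALLOC][23-28 ALLOC][29-45 FREE]
Op 7: e = realloc(e, 18) -> e = 23; heap: [0-3 ALLOC][4-17 ALLOC][18-22 ALLOC][23-40 ALLOC][41-45 FREE]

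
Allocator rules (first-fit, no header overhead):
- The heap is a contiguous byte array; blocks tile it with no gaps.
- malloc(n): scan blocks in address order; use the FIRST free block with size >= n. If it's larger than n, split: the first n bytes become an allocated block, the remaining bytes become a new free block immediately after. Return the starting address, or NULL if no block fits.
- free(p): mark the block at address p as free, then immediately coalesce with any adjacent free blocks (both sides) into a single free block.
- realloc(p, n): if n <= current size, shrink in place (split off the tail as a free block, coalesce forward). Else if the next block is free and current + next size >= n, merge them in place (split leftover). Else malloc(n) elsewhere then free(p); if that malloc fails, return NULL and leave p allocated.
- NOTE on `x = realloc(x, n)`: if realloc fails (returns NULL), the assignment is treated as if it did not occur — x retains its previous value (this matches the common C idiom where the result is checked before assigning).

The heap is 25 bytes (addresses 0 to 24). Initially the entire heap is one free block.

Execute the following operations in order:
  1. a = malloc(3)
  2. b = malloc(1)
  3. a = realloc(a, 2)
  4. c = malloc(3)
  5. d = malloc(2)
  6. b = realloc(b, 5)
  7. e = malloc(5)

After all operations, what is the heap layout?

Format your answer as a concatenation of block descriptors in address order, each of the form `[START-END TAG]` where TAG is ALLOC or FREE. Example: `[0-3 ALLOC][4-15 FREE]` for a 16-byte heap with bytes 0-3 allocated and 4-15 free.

Op 1: a = malloc(3) -> a = 0; heap: [0-2 ALLOC][3-24 FREE]
Op 2: b = malloc(1) -> b = 3; heap: [0-2 ALLOC][3-3 ALLOC][4-24 FREE]
Op 3: a = realloc(a, 2) -> a = 0; heap: [0-1 ALLOC][2-2 FREE][3-3 ALLOC][4-24 FREE]
Op 4: c = malloc(3) -> c = 4; heap: [0-1 ALLOC][2-2 FREE][3-3 ALLOC][4-6 ALLOC][7-24 FREE]
Op 5: d = malloc(2) -> d = 7; heap: [0-1 ALLOC][2-2 FREE][3-3 ALLOC][4-6 ALLOC][7-8 ALLOC][9-24 FREE]
Op 6: b = realloc(b, 5) -> b = 9; heap: [0-1 ALLOC][2-3 FREE][4-6 ALLOC][7-8 ALLOC][9-13 ALLOC][14-24 FREE]
Op 7: e = malloc(5) -> e = 14; heap: [0-1 ALLOC][2-3 FREE][4-6 ALLOC][7-8 ALLOC][9-13 ALLOC][14-18 ALLOC][19-24 FREE]

Answer: [0-1 ALLOC][2-3 FREE][4-6 ALLOC][7-8 ALLOC][9-13 ALLOC][14-18 ALLOC][19-24 FREE]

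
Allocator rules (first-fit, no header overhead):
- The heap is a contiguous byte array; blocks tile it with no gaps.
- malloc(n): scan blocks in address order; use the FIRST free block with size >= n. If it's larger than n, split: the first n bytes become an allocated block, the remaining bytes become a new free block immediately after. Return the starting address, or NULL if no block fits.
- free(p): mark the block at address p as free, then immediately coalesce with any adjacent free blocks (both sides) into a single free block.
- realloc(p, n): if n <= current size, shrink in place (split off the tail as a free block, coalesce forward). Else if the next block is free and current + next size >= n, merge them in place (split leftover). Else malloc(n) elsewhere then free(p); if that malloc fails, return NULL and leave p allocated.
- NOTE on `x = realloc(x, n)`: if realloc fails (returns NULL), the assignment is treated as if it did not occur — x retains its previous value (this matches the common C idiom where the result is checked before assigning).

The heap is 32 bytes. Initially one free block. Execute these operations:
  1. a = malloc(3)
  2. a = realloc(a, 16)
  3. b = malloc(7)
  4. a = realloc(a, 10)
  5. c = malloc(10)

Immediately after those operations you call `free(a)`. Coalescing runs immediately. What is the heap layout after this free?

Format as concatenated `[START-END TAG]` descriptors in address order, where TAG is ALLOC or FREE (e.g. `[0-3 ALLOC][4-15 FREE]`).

Op 1: a = malloc(3) -> a = 0; heap: [0-2 ALLOC][3-31 FREE]
Op 2: a = realloc(a, 16) -> a = 0; heap: [0-15 ALLOC][16-31 FREE]
Op 3: b = malloc(7) -> b = 16; heap: [0-15 ALLOC][16-22 ALLOC][23-31 FREE]
Op 4: a = realloc(a, 10) -> a = 0; heap: [0-9 ALLOC][10-15 FREE][16-22 ALLOC][23-31 FREE]
Op 5: c = malloc(10) -> c = NULL; heap: [0-9 ALLOC][10-15 FREE][16-22 ALLOC][23-31 FREE]
free(a): a = 0 -> block [0-9 ALLOC]; mark free, coalesce with adjacent free neighbors -> [0-15 FREE][16-22 ALLOC][23-31 FREE]

Answer: [0-15 FREE][16-22 ALLOC][23-31 FREE]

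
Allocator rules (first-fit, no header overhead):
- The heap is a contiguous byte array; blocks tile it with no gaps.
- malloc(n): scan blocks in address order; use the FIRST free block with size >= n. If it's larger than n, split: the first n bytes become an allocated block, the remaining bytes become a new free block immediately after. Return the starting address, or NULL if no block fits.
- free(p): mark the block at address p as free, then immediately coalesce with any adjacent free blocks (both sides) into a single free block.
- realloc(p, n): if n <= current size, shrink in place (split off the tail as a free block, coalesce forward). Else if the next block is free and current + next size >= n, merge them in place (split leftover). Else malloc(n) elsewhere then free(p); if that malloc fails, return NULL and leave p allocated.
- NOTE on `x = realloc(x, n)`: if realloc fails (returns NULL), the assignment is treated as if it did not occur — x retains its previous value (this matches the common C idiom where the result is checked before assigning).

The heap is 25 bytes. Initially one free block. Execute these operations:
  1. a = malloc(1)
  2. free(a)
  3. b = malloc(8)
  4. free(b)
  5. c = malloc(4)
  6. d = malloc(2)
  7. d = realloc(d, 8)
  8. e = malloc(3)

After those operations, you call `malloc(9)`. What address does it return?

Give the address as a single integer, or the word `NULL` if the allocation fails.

Answer: 15

Derivation:
Op 1: a = malloc(1) -> a = 0; heap: [0-0 ALLOC][1-24 FREE]
Op 2: free(a) -> (freed a); heap: [0-24 FREE]
Op 3: b = malloc(8) -> b = 0; heap: [0-7 ALLOC][8-24 FREE]
Op 4: free(b) -> (freed b); heap: [0-24 FREE]
Op 5: c = malloc(4) -> c = 0; heap: [0-3 ALLOC][4-24 FREE]
Op 6: d = malloc(2) -> d = 4; heap: [0-3 ALLOC][4-5 ALLOC][6-24 FREE]
Op 7: d = realloc(d, 8) -> d = 4; heap: [0-3 ALLOC][4-11 ALLOC][12-24 FREE]
Op 8: e = malloc(3) -> e = 12; heap: [0-3 ALLOC][4-11 ALLOC][12-14 ALLOC][15-24 FREE]
malloc(9): first-fit scan over [0-3 ALLOC][4-11 ALLOC][12-14 ALLOC][15-24 FREE] -> 15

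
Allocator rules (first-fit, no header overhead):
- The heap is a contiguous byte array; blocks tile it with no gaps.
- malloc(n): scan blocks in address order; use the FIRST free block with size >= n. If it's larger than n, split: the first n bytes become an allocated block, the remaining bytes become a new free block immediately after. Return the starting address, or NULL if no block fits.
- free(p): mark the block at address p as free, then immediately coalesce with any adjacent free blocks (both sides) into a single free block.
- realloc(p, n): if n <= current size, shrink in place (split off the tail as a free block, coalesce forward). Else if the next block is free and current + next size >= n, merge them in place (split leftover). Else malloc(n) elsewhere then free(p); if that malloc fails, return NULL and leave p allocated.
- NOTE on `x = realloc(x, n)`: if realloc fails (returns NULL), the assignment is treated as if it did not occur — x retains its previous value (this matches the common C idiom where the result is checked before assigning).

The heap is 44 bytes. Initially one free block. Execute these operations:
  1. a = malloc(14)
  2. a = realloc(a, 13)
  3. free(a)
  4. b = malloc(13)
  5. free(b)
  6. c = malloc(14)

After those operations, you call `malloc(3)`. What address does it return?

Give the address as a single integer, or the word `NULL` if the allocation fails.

Answer: 14

Derivation:
Op 1: a = malloc(14) -> a = 0; heap: [0-13 ALLOC][14-43 FREE]
Op 2: a = realloc(a, 13) -> a = 0; heap: [0-12 ALLOC][13-43 FREE]
Op 3: free(a) -> (freed a); heap: [0-43 FREE]
Op 4: b = malloc(13) -> b = 0; heap: [0-12 ALLOC][13-43 FREE]
Op 5: free(b) -> (freed b); heap: [0-43 FREE]
Op 6: c = malloc(14) -> c = 0; heap: [0-13 ALLOC][14-43 FREE]
malloc(3): first-fit scan over [0-13 ALLOC][14-43 FREE] -> 14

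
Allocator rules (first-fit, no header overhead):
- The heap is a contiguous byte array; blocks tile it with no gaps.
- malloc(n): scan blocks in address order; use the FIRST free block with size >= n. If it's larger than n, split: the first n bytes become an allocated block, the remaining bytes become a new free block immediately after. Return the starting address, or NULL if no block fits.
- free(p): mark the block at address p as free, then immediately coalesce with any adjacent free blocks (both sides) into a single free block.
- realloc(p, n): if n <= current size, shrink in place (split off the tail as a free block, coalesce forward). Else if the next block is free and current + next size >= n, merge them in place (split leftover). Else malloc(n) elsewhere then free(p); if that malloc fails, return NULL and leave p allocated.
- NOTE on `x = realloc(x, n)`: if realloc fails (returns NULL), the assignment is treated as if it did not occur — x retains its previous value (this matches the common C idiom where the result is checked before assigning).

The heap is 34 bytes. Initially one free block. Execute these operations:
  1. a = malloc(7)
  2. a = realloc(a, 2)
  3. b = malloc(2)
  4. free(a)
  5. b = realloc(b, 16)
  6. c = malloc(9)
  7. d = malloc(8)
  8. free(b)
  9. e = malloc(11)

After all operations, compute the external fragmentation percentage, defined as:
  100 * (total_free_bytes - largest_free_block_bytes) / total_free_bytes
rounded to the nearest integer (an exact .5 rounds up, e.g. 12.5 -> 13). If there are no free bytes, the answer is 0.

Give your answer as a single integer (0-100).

Answer: 50

Derivation:
Op 1: a = malloc(7) -> a = 0; heap: [0-6 ALLOC][7-33 FREE]
Op 2: a = realloc(a, 2) -> a = 0; heap: [0-1 ALLOC][2-33 FREE]
Op 3: b = malloc(2) -> b = 2; heap: [0-1 ALLOC][2-3 ALLOC][4-33 FREE]
Op 4: free(a) -> (freed a); heap: [0-1 FREE][2-3 ALLOC][4-33 FREE]
Op 5: b = realloc(b, 16) -> b = 2; heap: [0-1 FREE][2-17 ALLOC][18-33 FREE]
Op 6: c = malloc(9) -> c = 18; heap: [0-1 FREE][2-17 ALLOC][18-26 ALLOC][27-33 FREE]
Op 7: d = malloc(8) -> d = NULL; heap: [0-1 FREE][2-17 ALLOC][18-26 ALLOC][27-33 FREE]
Op 8: free(b) -> (freed b); heap: [0-17 FREE][18-26 ALLOC][27-33 FREE]
Op 9: e = malloc(11) -> e = 0; heap: [0-10 ALLOC][11-17 FREE][18-26 ALLOC][27-33 FREE]
Free blocks: [7 7] total_free=14 largest=7 -> 100*(14-7)/14 = 700/14 = 50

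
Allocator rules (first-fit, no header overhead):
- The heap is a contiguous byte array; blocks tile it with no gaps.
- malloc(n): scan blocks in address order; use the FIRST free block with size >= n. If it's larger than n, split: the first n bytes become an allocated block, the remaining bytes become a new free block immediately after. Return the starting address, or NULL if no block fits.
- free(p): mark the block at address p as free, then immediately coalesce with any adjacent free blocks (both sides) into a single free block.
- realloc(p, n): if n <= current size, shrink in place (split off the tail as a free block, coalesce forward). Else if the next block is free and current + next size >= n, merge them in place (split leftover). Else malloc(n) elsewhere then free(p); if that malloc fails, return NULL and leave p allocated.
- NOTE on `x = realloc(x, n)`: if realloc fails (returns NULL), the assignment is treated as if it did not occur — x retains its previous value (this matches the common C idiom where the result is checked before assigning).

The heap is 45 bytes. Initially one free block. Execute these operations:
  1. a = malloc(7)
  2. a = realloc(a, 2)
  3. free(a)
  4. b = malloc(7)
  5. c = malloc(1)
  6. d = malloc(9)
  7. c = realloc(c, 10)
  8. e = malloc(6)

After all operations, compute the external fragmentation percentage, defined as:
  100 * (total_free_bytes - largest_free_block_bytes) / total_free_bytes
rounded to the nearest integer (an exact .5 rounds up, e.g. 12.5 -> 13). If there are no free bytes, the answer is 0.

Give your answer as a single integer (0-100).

Op 1: a = malloc(7) -> a = 0; heap: [0-6 ALLOC][7-44 FREE]
Op 2: a = realloc(a, 2) -> a = 0; heap: [0-1 ALLOC][2-44 FREE]
Op 3: free(a) -> (freed a); heap: [0-44 FREE]
Op 4: b = malloc(7) -> b = 0; heap: [0-6 ALLOC][7-44 FREE]
Op 5: c = malloc(1) -> c = 7; heap: [0-6 ALLOC][7-7 ALLOC][8-44 FREE]
Op 6: d = malloc(9) -> d = 8; heap: [0-6 ALLOC][7-7 ALLOC][8-16 ALLOC][17-44 FREE]
Op 7: c = realloc(c, 10) -> c = 17; heap: [0-6 ALLOC][7-7 FREE][8-16 ALLOC][17-26 ALLOC][27-44 FREE]
Op 8: e = malloc(6) -> e = 27; heap: [0-6 ALLOC][7-7 FREE][8-16 ALLOC][17-26 ALLOC][27-32 ALLOC][33-44 FREE]
Free blocks: [1 12] total_free=13 largest=12 -> 100*(13-12)/13 = 100/13 ≈ 7.692 -> rounds to 8

Answer: 8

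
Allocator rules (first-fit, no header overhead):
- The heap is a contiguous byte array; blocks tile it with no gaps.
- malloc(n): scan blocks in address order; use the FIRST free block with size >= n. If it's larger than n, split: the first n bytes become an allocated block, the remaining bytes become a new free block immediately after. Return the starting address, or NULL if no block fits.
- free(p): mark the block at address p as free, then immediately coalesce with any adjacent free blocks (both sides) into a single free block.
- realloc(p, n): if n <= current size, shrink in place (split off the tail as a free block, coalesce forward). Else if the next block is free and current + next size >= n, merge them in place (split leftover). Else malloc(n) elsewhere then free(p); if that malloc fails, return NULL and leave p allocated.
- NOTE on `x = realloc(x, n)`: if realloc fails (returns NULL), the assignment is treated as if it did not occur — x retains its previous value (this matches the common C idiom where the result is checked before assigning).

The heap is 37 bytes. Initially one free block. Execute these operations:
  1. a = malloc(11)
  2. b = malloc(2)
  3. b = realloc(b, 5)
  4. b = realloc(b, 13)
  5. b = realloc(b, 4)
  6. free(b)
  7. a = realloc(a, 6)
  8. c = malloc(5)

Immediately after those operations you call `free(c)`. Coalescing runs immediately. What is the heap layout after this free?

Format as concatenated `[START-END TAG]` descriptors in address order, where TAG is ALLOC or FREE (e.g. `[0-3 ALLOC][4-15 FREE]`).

Op 1: a = malloc(11) -> a = 0; heap: [0-10 ALLOC][11-36 FREE]
Op 2: b = malloc(2) -> b = 11; heap: [0-10 ALLOC][11-12 ALLOC][13-36 FREE]
Op 3: b = realloc(b, 5) -> b = 11; heap: [0-10 ALLOC][11-15 ALLOC][16-36 FREE]
Op 4: b = realloc(b, 13) -> b = 11; heap: [0-10 ALLOC][11-23 ALLOC][24-36 FREE]
Op 5: b = realloc(b, 4) -> b = 11; heap: [0-10 ALLOC][11-14 ALLOC][15-36 FREE]
Op 6: free(b) -> (freed b); heap: [0-10 ALLOC][11-36 FREE]
Op 7: a = realloc(a, 6) -> a = 0; heap: [0-5 ALLOC][6-36 FREE]
Op 8: c = malloc(5) -> c = 6; heap: [0-5 ALLOC][6-10 ALLOC][11-36 FREE]
free(c): c = 6 -> block [6-10 ALLOC]; mark free, coalesce with adjacent free neighbors -> [0-5 ALLOC][6-36 FREE]

Answer: [0-5 ALLOC][6-36 FREE]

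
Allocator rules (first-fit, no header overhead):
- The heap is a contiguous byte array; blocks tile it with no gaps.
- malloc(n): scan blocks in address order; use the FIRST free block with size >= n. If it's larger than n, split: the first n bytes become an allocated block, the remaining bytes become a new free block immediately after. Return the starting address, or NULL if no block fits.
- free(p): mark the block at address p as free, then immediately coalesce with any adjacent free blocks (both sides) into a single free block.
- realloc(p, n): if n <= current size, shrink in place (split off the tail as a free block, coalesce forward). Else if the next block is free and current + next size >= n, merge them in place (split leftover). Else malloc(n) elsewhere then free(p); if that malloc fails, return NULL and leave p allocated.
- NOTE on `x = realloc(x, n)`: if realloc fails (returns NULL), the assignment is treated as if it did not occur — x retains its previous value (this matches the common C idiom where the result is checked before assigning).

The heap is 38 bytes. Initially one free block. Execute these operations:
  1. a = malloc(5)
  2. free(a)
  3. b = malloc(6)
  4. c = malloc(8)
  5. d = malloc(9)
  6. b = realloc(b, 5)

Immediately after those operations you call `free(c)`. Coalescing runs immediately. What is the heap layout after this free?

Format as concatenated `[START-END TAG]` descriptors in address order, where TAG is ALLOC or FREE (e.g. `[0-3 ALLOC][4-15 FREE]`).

Op 1: a = malloc(5) -> a = 0; heap: [0-4 ALLOC][5-37 FREE]
Op 2: free(a) -> (freed a); heap: [0-37 FREE]
Op 3: b = malloc(6) -> b = 0; heap: [0-5 ALLOC][6-37 FREE]
Op 4: c = malloc(8) -> c = 6; heap: [0-5 ALLOC][6-13 ALLOC][14-37 FREE]
Op 5: d = malloc(9) -> d = 14; heap: [0-5 ALLOC][6-13 ALLOC][14-22 ALLOC][23-37 FREE]
Op 6: b = realloc(b, 5) -> b = 0; heap: [0-4 ALLOC][5-5 FREE][6-13 ALLOC][14-22 ALLOC][23-37 FREE]
free(c): c = 6 -> block [6-13 ALLOC]; mark free, coalesce with adjacent free neighbors -> [0-4 ALLOC][5-13 FREE][14-22 ALLOC][23-37 FREE]

Answer: [0-4 ALLOC][5-13 FREE][14-22 ALLOC][23-37 FREE]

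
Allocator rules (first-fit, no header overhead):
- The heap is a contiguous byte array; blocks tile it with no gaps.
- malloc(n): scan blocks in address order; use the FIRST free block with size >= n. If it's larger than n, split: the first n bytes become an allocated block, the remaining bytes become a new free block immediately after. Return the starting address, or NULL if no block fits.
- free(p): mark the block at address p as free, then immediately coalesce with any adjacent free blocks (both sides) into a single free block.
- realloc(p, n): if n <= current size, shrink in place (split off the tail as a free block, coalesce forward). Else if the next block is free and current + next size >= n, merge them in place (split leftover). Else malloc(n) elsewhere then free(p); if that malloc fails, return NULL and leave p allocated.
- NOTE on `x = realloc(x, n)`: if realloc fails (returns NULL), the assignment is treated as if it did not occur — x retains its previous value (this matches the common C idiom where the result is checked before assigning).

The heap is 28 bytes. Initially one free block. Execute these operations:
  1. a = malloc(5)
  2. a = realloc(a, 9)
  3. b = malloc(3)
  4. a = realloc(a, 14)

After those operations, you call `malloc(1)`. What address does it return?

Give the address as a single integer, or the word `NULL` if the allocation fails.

Op 1: a = malloc(5) -> a = 0; heap: [0-4 ALLOC][5-27 FREE]
Op 2: a = realloc(a, 9) -> a = 0; heap: [0-8 ALLOC][9-27 FREE]
Op 3: b = malloc(3) -> b = 9; heap: [0-8 ALLOC][9-11 ALLOC][12-27 FREE]
Op 4: a = realloc(a, 14) -> a = 12; heap: [0-8 FREE][9-11 ALLOC][12-25 ALLOC][26-27 FREE]
malloc(1): first-fit scan over [0-8 FREE][9-11 ALLOC][12-25 ALLOC][26-27 FREE] -> 0

Answer: 0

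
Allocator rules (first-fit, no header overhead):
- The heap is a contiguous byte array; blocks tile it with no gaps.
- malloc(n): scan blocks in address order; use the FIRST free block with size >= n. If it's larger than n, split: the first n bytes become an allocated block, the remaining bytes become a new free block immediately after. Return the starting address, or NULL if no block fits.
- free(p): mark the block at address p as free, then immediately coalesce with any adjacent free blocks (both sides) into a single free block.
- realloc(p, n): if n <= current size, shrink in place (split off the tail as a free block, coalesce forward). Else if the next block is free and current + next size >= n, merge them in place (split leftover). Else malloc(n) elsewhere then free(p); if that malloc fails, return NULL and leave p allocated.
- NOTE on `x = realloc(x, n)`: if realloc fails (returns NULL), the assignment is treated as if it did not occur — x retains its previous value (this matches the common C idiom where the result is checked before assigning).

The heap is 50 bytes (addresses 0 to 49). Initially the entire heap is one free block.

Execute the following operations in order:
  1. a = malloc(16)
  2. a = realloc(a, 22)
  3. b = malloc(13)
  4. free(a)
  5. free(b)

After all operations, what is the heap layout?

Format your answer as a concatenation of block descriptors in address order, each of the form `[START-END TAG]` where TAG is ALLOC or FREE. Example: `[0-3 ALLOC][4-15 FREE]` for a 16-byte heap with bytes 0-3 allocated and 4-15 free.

Answer: [0-49 FREE]

Derivation:
Op 1: a = malloc(16) -> a = 0; heap: [0-15 ALLOC][16-49 FREE]
Op 2: a = realloc(a, 22) -> a = 0; heap: [0-21 ALLOC][22-49 FREE]
Op 3: b = malloc(13) -> b = 22; heap: [0-21 ALLOC][22-34 ALLOC][35-49 FREE]
Op 4: free(a) -> (freed a); heap: [0-21 FREE][22-34 ALLOC][35-49 FREE]
Op 5: free(b) -> (freed b); heap: [0-49 FREE]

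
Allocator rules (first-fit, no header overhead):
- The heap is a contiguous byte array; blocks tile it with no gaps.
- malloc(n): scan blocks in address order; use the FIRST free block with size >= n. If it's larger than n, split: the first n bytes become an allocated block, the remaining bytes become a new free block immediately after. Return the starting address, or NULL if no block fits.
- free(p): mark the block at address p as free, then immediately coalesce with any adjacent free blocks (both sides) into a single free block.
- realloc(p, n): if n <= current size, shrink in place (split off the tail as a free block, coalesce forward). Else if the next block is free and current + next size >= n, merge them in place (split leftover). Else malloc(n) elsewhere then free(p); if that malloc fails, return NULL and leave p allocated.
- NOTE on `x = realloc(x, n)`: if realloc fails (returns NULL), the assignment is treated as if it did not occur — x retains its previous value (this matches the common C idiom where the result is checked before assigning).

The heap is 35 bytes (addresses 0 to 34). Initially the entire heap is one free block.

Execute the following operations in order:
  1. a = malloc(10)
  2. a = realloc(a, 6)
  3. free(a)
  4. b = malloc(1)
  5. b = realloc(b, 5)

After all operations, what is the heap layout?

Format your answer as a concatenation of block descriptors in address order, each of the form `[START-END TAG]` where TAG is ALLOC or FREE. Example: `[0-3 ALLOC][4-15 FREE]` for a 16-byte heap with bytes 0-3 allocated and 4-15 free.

Op 1: a = malloc(10) -> a = 0; heap: [0-9 ALLOC][10-34 FREE]
Op 2: a = realloc(a, 6) -> a = 0; heap: [0-5 ALLOC][6-34 FREE]
Op 3: free(a) -> (freed a); heap: [0-34 FREE]
Op 4: b = malloc(1) -> b = 0; heap: [0-0 ALLOC][1-34 FREE]
Op 5: b = realloc(b, 5) -> b = 0; heap: [0-4 ALLOC][5-34 FREE]

Answer: [0-4 ALLOC][5-34 FREE]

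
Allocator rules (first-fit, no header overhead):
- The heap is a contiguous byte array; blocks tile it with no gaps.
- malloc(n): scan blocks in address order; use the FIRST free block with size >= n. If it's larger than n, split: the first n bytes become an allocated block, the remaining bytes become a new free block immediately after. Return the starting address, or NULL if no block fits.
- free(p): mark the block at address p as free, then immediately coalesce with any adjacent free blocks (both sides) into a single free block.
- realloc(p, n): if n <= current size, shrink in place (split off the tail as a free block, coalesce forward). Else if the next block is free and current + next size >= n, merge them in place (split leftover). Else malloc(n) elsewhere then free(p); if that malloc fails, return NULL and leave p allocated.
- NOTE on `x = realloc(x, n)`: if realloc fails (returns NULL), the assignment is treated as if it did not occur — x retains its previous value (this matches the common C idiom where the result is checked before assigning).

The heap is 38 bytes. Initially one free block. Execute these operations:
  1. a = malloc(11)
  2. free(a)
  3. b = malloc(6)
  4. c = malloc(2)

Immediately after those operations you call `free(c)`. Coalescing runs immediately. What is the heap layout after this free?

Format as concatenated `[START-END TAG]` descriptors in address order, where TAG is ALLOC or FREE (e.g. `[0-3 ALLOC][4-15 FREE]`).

Answer: [0-5 ALLOC][6-37 FREE]

Derivation:
Op 1: a = malloc(11) -> a = 0; heap: [0-10 ALLOC][11-37 FREE]
Op 2: free(a) -> (freed a); heap: [0-37 FREE]
Op 3: b = malloc(6) -> b = 0; heap: [0-5 ALLOC][6-37 FREE]
Op 4: c = malloc(2) -> c = 6; heap: [0-5 ALLOC][6-7 ALLOC][8-37 FREE]
free(c): c = 6 -> block [6-7 ALLOC]; mark free, coalesce with adjacent free neighbors -> [0-5 ALLOC][6-37 FREE]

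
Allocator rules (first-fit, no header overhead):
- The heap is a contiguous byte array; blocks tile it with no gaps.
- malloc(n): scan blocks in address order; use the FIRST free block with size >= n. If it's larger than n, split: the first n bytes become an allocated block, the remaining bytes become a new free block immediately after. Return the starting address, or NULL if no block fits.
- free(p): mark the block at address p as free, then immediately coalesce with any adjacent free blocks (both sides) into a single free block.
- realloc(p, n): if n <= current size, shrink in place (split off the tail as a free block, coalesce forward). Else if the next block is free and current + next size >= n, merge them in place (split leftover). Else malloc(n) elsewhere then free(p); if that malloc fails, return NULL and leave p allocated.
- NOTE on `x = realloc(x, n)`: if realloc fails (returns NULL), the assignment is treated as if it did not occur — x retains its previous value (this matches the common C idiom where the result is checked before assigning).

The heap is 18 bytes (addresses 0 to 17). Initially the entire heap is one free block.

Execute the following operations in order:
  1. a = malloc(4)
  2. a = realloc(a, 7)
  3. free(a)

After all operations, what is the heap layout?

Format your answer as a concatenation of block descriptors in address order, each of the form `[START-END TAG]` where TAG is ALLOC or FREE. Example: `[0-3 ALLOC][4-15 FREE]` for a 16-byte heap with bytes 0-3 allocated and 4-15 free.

Op 1: a = malloc(4) -> a = 0; heap: [0-3 ALLOC][4-17 FREE]
Op 2: a = realloc(a, 7) -> a = 0; heap: [0-6 ALLOC][7-17 FREE]
Op 3: free(a) -> (freed a); heap: [0-17 FREE]

Answer: [0-17 FREE]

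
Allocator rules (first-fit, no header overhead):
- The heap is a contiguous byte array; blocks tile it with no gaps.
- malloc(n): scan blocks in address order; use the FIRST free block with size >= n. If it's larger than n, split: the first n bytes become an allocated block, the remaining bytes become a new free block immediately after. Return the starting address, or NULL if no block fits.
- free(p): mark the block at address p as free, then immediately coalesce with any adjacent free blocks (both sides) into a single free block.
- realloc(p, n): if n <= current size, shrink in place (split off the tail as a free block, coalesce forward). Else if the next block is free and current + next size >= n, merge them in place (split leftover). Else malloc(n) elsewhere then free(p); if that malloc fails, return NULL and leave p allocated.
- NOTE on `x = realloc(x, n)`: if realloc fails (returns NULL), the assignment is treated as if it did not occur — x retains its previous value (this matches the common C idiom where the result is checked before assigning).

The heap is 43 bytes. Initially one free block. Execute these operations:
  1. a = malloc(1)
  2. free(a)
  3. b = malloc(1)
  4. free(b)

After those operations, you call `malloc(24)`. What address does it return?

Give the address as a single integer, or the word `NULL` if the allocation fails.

Answer: 0

Derivation:
Op 1: a = malloc(1) -> a = 0; heap: [0-0 ALLOC][1-42 FREE]
Op 2: free(a) -> (freed a); heap: [0-42 FREE]
Op 3: b = malloc(1) -> b = 0; heap: [0-0 ALLOC][1-42 FREE]
Op 4: free(b) -> (freed b); heap: [0-42 FREE]
malloc(24): first-fit scan over [0-42 FREE] -> 0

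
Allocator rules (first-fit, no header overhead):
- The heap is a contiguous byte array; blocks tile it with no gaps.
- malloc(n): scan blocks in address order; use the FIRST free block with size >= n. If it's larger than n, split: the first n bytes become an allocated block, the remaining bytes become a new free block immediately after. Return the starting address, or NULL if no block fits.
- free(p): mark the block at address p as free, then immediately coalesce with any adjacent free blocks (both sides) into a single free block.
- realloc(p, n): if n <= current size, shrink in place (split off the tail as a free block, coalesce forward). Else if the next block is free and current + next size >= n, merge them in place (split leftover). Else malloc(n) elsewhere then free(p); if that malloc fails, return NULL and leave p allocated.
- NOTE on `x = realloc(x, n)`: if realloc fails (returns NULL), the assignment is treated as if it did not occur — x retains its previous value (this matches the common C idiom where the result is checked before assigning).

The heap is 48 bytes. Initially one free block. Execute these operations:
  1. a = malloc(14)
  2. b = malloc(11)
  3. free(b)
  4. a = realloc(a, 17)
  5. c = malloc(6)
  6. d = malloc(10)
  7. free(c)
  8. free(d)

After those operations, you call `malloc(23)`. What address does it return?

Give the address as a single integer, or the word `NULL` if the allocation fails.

Answer: 17

Derivation:
Op 1: a = malloc(14) -> a = 0; heap: [0-13 ALLOC][14-47 FREE]
Op 2: b = malloc(11) -> b = 14; heap: [0-13 ALLOC][14-24 ALLOC][25-47 FREE]
Op 3: free(b) -> (freed b); heap: [0-13 ALLOC][14-47 FREE]
Op 4: a = realloc(a, 17) -> a = 0; heap: [0-16 ALLOC][17-47 FREE]
Op 5: c = malloc(6) -> c = 17; heap: [0-16 ALLOC][17-22 ALLOC][23-47 FREE]
Op 6: d = malloc(10) -> d = 23; heap: [0-16 ALLOC][17-22 ALLOC][23-32 ALLOC][33-47 FREE]
Op 7: free(c) -> (freed c); heap: [0-16 ALLOC][17-22 FREE][23-32 ALLOC][33-47 FREE]
Op 8: free(d) -> (freed d); heap: [0-16 ALLOC][17-47 FREE]
malloc(23): first-fit scan over [0-16 ALLOC][17-47 FREE] -> 17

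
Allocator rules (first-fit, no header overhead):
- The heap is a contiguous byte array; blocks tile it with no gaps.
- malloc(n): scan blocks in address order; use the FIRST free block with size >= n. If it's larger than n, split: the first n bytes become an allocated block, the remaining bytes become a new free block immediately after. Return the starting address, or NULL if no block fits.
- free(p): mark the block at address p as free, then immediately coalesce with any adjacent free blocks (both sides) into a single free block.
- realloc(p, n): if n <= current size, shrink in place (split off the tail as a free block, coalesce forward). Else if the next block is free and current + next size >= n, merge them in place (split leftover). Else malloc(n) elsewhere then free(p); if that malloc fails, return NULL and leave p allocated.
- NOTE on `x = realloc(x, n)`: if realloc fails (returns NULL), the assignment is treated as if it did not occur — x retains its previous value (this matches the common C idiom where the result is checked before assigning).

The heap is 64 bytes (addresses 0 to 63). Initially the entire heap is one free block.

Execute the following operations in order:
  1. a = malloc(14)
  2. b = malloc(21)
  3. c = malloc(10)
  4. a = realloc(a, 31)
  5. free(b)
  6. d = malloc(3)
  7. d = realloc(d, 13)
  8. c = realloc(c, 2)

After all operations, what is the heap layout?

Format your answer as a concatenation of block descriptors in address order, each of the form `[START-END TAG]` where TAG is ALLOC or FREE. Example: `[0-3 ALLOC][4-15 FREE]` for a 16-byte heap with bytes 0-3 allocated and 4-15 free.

Op 1: a = malloc(14) -> a = 0; heap: [0-13 ALLOC][14-63 FREE]
Op 2: b = malloc(21) -> b = 14; heap: [0-13 ALLOC][14-34 ALLOC][35-63 FREE]
Op 3: c = malloc(10) -> c = 35; heap: [0-13 ALLOC][14-34 ALLOC][35-44 ALLOC][45-63 FREE]
Op 4: a = realloc(a, 31) -> NULL (a unchanged); heap: [0-13 ALLOC][14-34 ALLOC][35-44 ALLOC][45-63 FREE]
Op 5: free(b) -> (freed b); heap: [0-13 ALLOC][14-34 FREE][35-44 ALLOC][45-63 FREE]
Op 6: d = malloc(3) -> d = 14; heap: [0-13 ALLOC][14-16 ALLOC][17-34 FREE][35-44 ALLOC][45-63 FREE]
Op 7: d = realloc(d, 13) -> d = 14; heap: [0-13 ALLOC][14-26 ALLOC][27-34 FREE][35-44 ALLOC][45-63 FREE]
Op 8: c = realloc(c, 2) -> c = 35; heap: [0-13 ALLOC][14-26 ALLOC][27-34 FREE][35-36 ALLOC][37-63 FREE]

Answer: [0-13 ALLOC][14-26 ALLOC][27-34 FREE][35-36 ALLOC][37-63 FREE]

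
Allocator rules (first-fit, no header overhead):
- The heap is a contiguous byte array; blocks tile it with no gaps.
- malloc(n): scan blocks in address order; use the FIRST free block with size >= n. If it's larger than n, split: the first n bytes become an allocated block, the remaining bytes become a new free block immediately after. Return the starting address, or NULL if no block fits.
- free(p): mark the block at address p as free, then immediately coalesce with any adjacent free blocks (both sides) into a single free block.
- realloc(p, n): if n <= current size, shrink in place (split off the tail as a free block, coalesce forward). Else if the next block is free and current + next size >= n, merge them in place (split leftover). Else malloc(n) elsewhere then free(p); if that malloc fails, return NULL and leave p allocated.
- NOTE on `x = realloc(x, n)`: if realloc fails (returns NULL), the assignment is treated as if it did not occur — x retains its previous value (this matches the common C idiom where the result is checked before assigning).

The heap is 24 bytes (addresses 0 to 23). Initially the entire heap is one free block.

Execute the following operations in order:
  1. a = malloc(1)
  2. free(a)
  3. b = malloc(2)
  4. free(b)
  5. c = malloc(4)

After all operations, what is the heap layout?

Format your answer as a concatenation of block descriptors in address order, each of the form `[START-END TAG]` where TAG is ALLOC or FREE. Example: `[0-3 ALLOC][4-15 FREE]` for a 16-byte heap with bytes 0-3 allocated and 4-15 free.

Op 1: a = malloc(1) -> a = 0; heap: [0-0 ALLOC][1-23 FREE]
Op 2: free(a) -> (freed a); heap: [0-23 FREE]
Op 3: b = malloc(2) -> b = 0; heap: [0-1 ALLOC][2-23 FREE]
Op 4: free(b) -> (freed b); heap: [0-23 FREE]
Op 5: c = malloc(4) -> c = 0; heap: [0-3 ALLOC][4-23 FREE]

Answer: [0-3 ALLOC][4-23 FREE]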